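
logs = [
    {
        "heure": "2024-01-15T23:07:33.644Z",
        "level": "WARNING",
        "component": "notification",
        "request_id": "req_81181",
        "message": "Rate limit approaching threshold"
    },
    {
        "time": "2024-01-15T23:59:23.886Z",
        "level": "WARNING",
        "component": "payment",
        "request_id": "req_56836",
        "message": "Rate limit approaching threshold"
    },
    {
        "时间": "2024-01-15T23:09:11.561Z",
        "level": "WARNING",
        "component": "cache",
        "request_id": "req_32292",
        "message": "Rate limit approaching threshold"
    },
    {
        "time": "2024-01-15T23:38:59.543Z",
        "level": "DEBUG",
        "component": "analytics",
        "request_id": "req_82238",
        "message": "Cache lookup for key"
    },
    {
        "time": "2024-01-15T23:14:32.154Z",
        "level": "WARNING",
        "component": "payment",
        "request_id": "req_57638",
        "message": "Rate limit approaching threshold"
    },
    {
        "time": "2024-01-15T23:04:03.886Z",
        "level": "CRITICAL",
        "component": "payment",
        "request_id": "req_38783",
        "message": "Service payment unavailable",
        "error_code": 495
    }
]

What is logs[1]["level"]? "WARNING"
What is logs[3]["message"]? "Cache lookup for key"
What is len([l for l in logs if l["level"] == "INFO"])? 0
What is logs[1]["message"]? "Rate limit approaching threshold"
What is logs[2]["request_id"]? "req_32292"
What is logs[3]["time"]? "2024-01-15T23:38:59.543Z"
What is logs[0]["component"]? "notification"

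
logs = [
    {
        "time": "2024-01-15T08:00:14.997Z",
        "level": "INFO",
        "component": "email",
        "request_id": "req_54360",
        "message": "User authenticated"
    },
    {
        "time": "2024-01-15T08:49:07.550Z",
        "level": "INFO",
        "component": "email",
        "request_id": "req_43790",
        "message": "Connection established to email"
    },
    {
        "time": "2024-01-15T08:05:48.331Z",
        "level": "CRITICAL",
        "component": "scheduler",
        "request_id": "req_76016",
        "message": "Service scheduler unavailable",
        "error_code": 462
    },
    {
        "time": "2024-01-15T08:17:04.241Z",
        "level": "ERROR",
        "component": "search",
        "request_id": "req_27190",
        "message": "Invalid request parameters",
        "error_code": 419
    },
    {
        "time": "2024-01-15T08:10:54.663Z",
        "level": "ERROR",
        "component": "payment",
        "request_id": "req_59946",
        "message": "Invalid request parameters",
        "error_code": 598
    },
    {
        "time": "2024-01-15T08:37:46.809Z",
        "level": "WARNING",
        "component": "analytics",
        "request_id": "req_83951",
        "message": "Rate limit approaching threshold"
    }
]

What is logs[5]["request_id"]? "req_83951"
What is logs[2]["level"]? "CRITICAL"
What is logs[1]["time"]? "2024-01-15T08:49:07.550Z"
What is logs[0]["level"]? "INFO"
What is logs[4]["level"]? "ERROR"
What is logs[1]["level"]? "INFO"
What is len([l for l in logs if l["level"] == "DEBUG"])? 0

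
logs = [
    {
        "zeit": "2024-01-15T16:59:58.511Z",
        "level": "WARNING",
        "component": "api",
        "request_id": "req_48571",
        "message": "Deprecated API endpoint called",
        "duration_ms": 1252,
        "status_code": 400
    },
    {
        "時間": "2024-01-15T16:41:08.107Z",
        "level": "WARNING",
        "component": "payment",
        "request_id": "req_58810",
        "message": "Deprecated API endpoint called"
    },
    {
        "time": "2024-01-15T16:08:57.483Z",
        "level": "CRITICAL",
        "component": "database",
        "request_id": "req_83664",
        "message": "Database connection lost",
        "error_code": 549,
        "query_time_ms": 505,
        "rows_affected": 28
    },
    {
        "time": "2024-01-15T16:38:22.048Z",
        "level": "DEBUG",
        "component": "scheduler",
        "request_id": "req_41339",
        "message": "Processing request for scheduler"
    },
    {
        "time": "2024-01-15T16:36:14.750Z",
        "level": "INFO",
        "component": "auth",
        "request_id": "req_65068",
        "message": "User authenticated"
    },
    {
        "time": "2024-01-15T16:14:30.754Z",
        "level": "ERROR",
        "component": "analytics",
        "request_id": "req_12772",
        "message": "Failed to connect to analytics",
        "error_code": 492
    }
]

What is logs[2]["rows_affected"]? 28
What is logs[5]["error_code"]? 492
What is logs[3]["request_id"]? "req_41339"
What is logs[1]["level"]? "WARNING"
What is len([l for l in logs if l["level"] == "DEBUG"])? 1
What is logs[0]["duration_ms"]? 1252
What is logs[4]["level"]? "INFO"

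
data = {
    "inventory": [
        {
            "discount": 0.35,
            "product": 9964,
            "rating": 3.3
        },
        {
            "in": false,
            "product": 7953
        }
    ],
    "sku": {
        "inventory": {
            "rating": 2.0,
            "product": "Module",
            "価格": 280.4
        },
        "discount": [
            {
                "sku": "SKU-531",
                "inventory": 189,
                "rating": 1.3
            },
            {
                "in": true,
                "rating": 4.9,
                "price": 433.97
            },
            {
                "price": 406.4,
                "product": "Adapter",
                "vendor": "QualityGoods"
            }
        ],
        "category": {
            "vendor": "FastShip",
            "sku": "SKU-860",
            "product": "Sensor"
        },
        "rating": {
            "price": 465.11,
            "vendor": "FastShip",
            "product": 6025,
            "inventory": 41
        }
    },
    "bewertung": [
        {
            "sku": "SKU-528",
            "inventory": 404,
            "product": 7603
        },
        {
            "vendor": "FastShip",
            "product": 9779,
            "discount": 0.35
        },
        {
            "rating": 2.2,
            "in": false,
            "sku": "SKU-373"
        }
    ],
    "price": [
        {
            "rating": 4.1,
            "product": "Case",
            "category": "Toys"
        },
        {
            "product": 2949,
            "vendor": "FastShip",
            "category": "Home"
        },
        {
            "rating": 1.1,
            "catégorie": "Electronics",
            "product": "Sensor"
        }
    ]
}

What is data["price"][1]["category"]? "Home"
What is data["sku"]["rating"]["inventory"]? 41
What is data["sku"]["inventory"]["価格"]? 280.4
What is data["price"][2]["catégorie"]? "Electronics"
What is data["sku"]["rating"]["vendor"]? "FastShip"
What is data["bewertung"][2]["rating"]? 2.2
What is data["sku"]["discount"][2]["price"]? 406.4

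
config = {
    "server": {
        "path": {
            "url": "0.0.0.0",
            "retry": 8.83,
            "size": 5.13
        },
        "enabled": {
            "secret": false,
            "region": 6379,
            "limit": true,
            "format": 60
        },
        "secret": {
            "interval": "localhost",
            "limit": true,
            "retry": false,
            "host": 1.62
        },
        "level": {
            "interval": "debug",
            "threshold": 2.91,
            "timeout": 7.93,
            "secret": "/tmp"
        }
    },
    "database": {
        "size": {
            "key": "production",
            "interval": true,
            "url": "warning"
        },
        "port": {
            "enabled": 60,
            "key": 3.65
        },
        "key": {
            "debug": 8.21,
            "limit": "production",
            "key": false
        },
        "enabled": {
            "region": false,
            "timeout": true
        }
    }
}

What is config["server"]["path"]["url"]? "0.0.0.0"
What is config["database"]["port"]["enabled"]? 60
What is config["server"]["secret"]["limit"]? True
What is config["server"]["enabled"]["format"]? 60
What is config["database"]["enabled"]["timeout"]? True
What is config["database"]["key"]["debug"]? 8.21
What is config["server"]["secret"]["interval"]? "localhost"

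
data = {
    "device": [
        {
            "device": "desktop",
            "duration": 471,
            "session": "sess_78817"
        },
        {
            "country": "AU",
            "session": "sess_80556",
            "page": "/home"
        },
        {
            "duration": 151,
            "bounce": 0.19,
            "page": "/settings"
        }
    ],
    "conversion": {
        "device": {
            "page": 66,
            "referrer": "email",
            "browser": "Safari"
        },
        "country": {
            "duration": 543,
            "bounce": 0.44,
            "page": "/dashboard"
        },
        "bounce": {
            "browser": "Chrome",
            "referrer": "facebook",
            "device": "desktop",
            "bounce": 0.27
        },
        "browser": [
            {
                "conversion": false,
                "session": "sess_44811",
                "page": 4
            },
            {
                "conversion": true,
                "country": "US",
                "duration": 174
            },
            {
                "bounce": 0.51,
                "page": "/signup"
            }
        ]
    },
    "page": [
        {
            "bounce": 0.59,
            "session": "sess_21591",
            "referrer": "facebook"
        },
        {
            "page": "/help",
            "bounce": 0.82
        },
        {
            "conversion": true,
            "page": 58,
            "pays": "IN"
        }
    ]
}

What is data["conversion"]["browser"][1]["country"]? "US"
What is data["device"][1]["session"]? "sess_80556"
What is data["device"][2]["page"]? "/settings"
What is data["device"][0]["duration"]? 471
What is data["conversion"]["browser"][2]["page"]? "/signup"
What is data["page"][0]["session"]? "sess_21591"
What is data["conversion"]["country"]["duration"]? 543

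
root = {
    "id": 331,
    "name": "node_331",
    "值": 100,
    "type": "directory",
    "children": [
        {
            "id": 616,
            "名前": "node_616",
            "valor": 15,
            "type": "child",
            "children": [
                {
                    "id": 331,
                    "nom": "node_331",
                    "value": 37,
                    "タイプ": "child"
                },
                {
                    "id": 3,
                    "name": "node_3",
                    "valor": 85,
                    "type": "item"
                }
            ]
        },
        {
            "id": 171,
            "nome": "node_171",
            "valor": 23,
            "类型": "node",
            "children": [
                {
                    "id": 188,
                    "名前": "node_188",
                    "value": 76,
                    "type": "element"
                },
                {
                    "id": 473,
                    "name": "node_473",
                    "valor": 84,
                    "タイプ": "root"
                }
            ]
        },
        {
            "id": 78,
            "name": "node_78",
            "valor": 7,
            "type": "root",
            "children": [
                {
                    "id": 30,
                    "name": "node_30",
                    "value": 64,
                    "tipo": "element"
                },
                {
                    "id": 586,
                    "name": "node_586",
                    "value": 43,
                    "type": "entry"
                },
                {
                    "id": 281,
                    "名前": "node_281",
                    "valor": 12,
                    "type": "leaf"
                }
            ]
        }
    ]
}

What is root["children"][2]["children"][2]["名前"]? "node_281"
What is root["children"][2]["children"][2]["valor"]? 12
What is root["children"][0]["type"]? "child"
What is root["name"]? "node_331"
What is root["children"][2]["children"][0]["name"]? "node_30"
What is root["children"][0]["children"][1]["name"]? "node_3"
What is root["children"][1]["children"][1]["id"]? 473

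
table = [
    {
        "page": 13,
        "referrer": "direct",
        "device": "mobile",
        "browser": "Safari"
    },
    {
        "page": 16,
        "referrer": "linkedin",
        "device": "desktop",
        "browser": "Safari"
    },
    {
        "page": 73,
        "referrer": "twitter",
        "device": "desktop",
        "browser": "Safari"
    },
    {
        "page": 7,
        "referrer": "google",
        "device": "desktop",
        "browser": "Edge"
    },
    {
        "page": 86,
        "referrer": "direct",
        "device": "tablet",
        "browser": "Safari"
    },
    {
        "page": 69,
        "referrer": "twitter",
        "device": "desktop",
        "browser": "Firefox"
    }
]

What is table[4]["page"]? 86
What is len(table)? 6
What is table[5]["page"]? 69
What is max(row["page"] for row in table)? 86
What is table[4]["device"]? "tablet"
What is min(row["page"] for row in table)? 7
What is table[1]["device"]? "desktop"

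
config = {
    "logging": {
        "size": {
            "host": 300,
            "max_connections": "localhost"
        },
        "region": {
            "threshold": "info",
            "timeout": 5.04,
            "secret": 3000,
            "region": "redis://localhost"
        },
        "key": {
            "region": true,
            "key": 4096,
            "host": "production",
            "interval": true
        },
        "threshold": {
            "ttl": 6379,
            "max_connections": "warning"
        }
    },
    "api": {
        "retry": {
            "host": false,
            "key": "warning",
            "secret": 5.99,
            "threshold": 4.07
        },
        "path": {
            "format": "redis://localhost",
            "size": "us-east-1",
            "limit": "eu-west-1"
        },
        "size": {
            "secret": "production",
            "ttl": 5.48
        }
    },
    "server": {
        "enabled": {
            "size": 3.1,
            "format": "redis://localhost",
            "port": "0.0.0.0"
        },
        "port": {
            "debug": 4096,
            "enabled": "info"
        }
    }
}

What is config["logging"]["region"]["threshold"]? "info"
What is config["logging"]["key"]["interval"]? True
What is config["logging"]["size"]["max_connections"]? "localhost"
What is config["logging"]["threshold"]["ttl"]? 6379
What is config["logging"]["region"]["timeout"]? 5.04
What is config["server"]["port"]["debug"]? 4096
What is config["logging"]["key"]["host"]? "production"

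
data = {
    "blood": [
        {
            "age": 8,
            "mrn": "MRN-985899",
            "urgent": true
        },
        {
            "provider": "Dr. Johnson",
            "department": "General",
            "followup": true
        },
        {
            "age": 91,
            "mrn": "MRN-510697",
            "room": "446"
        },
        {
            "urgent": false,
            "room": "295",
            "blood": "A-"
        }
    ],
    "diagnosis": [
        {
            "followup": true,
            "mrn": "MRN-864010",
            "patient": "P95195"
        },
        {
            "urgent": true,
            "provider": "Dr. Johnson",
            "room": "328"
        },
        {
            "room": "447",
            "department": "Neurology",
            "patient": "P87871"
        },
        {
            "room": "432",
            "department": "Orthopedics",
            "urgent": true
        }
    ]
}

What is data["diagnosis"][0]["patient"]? "P95195"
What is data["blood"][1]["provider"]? "Dr. Johnson"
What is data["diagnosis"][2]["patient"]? "P87871"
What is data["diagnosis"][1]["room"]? "328"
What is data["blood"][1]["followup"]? True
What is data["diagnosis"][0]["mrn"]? "MRN-864010"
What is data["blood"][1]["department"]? "General"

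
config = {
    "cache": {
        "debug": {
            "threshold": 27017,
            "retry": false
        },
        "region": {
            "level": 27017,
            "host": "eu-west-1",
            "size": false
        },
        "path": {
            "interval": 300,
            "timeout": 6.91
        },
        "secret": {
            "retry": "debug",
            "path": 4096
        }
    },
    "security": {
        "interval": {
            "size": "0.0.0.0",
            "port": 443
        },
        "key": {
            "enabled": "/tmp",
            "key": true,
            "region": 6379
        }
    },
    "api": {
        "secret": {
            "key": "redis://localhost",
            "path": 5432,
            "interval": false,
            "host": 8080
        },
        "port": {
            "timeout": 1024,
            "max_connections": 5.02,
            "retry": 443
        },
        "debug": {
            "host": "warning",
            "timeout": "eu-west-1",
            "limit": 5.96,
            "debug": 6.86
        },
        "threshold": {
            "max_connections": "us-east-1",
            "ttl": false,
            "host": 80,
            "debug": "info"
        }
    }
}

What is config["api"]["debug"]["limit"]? 5.96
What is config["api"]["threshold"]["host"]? 80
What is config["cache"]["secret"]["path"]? 4096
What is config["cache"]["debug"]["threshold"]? 27017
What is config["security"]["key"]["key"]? True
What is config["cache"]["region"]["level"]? 27017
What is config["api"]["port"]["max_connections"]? 5.02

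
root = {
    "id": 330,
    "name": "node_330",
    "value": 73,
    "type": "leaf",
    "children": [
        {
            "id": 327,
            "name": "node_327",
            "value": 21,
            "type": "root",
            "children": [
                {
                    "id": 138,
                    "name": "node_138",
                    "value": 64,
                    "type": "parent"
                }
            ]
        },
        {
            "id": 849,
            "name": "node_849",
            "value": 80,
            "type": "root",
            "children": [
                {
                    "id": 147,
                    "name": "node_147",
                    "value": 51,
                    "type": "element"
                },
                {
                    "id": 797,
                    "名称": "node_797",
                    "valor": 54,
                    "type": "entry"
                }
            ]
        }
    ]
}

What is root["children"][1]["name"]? "node_849"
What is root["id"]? 330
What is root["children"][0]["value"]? 21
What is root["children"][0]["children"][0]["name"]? "node_138"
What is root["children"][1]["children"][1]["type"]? "entry"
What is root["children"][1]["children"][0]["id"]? 147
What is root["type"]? "leaf"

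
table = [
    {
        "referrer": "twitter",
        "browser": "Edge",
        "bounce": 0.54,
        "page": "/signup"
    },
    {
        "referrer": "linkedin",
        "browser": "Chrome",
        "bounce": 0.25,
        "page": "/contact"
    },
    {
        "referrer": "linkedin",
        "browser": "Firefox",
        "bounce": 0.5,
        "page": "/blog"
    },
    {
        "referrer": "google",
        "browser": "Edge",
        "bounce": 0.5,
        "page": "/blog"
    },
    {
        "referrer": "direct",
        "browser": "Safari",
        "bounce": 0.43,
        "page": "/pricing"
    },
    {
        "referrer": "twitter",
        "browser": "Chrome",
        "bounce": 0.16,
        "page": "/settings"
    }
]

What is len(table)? 6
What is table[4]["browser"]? "Safari"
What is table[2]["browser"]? "Firefox"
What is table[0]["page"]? "/signup"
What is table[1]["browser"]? "Chrome"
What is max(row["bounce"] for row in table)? 0.54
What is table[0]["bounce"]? 0.54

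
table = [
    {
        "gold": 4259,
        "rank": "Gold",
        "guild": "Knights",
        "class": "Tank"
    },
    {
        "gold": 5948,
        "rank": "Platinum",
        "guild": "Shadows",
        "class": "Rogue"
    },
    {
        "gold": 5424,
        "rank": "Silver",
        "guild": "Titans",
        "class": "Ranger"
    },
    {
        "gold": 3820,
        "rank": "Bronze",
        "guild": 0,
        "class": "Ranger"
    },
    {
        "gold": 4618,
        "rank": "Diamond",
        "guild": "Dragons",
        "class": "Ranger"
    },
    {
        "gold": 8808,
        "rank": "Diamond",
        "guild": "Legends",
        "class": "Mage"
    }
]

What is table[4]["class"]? "Ranger"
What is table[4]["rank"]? "Diamond"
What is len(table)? 6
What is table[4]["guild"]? "Dragons"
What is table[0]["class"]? "Tank"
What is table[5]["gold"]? 8808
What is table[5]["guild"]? "Legends"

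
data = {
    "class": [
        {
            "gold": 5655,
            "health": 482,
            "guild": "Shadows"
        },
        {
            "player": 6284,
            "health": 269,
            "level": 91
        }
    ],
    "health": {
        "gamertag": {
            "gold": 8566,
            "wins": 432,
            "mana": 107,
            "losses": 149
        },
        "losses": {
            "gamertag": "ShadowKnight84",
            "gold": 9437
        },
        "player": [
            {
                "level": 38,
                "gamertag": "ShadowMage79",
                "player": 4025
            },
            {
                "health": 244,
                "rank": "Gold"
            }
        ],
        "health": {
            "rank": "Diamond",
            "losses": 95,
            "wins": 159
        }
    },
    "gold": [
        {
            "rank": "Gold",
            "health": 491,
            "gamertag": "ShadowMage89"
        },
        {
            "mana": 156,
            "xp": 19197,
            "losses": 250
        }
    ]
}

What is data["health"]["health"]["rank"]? "Diamond"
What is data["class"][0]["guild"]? "Shadows"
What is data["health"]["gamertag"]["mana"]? 107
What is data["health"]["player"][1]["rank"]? "Gold"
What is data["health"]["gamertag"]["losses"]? 149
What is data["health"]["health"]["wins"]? 159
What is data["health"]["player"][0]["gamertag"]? "ShadowMage79"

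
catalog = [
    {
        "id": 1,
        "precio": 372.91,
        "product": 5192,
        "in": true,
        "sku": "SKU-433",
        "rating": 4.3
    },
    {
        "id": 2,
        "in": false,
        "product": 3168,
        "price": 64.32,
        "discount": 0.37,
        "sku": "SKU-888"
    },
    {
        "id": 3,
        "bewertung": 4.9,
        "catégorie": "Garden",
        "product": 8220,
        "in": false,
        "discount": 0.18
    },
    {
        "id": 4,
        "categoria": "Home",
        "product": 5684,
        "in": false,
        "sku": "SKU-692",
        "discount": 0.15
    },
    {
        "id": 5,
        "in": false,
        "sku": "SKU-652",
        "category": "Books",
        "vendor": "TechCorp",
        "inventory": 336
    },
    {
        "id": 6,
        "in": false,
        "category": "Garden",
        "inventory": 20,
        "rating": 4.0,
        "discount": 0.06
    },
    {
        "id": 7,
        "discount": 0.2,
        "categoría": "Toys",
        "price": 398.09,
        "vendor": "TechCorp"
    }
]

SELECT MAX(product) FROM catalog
8220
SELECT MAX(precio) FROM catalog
372.91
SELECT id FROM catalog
[1, 2, 3, 4, 5, 6, 7]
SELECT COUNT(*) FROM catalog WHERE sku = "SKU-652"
1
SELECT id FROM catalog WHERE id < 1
[]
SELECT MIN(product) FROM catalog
3168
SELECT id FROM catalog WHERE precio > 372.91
[]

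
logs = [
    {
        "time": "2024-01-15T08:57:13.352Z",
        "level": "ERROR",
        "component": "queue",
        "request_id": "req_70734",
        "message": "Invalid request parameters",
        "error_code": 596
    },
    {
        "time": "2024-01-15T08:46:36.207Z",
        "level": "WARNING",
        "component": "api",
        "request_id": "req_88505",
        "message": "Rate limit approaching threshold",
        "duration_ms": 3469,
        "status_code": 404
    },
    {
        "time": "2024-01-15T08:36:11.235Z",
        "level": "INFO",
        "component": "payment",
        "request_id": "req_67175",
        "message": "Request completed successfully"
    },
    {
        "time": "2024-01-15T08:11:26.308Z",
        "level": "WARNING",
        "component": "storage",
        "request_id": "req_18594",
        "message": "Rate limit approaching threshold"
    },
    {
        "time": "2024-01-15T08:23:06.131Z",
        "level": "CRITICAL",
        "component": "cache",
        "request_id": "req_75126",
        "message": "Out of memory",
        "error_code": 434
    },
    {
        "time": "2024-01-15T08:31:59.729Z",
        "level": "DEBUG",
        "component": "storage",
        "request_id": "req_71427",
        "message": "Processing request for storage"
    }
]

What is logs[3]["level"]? "WARNING"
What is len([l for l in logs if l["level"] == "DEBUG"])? 1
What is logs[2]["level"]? "INFO"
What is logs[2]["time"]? "2024-01-15T08:36:11.235Z"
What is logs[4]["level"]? "CRITICAL"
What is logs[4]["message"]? "Out of memory"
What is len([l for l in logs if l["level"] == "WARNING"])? 2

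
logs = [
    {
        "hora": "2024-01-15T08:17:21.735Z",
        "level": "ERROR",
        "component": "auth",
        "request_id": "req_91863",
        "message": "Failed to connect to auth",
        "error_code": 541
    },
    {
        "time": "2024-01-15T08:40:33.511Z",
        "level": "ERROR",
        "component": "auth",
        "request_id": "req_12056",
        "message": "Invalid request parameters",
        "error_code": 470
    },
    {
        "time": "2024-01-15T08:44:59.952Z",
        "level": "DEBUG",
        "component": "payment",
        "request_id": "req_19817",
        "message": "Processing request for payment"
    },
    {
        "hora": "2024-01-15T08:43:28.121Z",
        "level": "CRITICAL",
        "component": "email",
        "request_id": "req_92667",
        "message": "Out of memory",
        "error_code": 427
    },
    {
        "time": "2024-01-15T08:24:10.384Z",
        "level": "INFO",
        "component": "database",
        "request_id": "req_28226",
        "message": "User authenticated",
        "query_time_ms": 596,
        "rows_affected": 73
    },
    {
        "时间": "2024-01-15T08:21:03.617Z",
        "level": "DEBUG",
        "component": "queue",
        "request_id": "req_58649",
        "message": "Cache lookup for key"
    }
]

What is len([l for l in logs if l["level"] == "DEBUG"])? 2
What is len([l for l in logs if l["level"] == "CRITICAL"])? 1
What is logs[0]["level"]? "ERROR"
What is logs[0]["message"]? "Failed to connect to auth"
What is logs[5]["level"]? "DEBUG"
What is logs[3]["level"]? "CRITICAL"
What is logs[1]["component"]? "auth"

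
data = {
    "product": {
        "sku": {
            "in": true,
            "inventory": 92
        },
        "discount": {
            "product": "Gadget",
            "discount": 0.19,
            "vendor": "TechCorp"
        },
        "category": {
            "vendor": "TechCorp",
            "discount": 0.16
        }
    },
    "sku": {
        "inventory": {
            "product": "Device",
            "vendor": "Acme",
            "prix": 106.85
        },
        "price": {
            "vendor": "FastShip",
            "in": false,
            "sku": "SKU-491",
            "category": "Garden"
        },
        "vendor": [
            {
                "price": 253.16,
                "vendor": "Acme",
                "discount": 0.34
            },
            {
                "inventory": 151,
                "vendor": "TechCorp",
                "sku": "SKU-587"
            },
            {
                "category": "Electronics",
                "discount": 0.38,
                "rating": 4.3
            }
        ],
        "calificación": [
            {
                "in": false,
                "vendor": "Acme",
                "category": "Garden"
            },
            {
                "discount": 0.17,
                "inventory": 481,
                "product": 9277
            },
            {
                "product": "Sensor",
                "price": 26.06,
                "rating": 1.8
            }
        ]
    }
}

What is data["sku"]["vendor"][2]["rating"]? 4.3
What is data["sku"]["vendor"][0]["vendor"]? "Acme"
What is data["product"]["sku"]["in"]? True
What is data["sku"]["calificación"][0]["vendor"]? "Acme"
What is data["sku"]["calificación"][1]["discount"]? 0.17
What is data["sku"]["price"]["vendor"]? "FastShip"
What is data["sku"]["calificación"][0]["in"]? False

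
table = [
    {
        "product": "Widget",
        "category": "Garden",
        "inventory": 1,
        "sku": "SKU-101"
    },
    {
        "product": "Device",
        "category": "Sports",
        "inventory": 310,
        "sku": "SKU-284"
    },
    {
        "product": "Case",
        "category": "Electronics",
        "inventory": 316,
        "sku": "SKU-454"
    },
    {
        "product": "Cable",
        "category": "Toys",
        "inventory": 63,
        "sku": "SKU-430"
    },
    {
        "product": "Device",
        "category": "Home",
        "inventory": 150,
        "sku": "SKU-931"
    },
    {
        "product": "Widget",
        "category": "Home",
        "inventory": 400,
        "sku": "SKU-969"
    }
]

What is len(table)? 6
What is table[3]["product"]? "Cable"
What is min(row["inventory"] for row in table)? 1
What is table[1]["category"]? "Sports"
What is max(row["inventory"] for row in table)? 400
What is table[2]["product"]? "Case"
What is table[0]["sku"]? "SKU-101"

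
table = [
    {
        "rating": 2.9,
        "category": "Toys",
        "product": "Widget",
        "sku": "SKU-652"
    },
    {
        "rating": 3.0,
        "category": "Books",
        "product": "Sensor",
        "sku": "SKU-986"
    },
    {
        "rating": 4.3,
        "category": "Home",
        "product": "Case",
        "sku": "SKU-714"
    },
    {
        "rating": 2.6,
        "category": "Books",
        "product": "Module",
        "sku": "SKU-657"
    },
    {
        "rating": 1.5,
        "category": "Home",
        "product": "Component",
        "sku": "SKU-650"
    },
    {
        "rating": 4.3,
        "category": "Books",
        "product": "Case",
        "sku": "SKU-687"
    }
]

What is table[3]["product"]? "Module"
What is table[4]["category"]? "Home"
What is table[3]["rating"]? 2.6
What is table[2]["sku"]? "SKU-714"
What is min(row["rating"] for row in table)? 1.5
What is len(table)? 6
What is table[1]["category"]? "Books"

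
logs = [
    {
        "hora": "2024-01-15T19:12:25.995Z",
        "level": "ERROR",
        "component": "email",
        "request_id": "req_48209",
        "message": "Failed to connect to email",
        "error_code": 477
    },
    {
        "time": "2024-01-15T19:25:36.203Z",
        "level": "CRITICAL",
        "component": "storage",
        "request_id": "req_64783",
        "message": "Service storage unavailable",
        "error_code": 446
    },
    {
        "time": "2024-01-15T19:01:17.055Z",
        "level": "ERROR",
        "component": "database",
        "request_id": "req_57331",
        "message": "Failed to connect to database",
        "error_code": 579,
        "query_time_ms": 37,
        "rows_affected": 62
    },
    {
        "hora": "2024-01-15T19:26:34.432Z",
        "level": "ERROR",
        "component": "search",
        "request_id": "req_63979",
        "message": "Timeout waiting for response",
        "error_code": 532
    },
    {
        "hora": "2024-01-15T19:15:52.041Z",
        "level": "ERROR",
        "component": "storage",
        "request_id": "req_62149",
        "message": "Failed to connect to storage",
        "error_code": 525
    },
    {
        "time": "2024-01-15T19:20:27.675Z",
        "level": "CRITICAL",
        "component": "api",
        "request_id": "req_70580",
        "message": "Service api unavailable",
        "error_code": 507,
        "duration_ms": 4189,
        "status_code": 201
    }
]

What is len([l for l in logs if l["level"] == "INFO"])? 0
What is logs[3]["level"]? "ERROR"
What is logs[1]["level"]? "CRITICAL"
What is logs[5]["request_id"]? "req_70580"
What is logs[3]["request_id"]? "req_63979"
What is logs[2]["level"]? "ERROR"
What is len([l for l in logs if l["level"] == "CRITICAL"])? 2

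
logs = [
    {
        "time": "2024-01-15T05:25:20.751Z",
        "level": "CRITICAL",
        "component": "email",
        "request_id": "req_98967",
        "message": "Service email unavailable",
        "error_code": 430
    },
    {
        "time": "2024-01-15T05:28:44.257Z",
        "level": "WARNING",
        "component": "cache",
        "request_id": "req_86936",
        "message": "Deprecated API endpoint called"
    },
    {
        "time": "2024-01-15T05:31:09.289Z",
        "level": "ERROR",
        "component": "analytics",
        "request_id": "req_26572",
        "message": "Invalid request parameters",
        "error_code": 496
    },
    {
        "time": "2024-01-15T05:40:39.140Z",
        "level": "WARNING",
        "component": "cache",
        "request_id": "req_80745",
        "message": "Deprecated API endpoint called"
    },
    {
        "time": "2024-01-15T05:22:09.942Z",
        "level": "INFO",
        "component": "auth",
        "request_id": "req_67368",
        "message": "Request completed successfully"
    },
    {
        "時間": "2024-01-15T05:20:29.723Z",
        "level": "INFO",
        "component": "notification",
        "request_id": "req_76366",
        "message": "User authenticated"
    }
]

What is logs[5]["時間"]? "2024-01-15T05:20:29.723Z"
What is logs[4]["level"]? "INFO"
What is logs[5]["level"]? "INFO"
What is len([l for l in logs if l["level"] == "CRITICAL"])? 1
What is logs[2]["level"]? "ERROR"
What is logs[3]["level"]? "WARNING"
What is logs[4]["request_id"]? "req_67368"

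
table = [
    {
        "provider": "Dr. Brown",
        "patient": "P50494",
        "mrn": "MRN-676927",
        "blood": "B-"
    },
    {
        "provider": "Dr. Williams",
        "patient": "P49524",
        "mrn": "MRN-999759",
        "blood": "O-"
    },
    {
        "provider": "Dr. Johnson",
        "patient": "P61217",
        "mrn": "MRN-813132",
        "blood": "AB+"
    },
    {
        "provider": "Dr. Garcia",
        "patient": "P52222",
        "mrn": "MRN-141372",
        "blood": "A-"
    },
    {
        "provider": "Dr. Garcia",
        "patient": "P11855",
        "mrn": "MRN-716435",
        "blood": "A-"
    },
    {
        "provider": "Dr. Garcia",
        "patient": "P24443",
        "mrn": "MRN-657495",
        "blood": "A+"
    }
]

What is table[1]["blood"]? "O-"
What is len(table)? 6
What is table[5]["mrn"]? "MRN-657495"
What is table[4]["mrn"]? "MRN-716435"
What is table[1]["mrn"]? "MRN-999759"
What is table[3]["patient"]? "P52222"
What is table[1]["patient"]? "P49524"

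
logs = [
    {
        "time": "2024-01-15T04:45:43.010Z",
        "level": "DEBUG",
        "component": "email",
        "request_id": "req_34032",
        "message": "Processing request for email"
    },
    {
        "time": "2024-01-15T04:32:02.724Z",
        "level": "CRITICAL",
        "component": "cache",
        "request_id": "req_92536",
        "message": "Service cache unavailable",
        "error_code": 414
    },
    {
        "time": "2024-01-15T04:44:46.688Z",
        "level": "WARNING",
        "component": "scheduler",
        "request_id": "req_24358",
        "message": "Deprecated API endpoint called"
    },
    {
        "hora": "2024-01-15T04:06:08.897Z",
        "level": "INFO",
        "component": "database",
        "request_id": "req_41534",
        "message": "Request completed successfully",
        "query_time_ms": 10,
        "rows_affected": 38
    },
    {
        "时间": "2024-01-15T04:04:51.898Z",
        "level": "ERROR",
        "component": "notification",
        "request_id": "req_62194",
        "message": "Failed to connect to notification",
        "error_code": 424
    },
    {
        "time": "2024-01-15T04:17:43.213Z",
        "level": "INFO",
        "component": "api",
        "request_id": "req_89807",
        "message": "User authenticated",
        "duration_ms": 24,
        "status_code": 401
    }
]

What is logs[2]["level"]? "WARNING"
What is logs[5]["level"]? "INFO"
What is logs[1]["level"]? "CRITICAL"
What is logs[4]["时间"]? "2024-01-15T04:04:51.898Z"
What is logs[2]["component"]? "scheduler"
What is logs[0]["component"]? "email"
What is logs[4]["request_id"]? "req_62194"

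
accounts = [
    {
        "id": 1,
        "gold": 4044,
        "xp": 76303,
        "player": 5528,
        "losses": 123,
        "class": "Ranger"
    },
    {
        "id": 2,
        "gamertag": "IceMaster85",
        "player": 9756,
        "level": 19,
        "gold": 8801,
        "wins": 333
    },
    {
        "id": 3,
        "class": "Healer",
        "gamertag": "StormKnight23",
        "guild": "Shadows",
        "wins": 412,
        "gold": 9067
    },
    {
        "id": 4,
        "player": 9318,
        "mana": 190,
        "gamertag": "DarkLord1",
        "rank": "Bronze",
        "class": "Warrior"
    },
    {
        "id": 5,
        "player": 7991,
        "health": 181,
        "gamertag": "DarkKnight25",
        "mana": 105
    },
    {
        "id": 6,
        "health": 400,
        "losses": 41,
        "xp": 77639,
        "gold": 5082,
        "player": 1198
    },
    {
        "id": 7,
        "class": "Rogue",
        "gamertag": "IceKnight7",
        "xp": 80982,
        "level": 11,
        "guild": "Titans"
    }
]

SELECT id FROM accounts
[1, 2, 3, 4, 5, 6, 7]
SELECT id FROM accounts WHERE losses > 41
[1]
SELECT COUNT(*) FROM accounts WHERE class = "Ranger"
1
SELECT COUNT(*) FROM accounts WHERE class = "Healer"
1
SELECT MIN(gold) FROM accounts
4044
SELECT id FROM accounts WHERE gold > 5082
[2, 3]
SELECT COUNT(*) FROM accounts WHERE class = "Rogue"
1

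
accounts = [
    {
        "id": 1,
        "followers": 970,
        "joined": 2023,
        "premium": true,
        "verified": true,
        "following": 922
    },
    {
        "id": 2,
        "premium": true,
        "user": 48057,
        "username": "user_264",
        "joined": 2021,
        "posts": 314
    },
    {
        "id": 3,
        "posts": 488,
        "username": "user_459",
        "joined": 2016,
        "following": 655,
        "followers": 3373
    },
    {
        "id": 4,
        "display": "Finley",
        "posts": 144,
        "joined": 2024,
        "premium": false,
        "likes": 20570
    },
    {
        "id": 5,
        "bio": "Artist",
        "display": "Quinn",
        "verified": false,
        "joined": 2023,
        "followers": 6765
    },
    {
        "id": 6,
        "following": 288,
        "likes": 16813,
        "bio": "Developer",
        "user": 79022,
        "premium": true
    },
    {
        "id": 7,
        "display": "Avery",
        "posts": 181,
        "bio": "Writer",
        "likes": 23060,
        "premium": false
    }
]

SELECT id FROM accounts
[1, 2, 3, 4, 5, 6, 7]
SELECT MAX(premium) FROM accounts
True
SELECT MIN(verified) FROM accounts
False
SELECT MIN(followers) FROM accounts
970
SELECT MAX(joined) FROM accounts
2024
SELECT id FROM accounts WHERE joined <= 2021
[2, 3]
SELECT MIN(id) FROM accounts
1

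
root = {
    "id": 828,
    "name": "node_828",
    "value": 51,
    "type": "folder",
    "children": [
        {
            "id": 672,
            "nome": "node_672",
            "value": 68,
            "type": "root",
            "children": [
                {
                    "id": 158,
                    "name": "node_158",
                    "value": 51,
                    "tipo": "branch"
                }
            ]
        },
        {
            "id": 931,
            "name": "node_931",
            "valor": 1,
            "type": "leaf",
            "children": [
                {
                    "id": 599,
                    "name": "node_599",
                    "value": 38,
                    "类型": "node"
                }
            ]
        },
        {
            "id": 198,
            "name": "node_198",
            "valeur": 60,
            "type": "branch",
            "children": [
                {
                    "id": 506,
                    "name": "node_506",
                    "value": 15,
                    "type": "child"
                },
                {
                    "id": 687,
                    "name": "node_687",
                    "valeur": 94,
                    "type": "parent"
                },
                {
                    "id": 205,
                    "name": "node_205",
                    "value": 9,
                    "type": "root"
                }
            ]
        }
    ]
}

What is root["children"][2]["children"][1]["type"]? "parent"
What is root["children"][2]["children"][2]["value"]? 9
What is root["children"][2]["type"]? "branch"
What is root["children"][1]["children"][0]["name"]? "node_599"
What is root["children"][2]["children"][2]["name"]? "node_205"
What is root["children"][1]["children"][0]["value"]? 38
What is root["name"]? "node_828"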